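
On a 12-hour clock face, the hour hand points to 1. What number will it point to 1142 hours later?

3

Dividing 1142 by 12 gives quotient 95 and remainder 2.
1 + 2 → 3 on a 12-hour dial.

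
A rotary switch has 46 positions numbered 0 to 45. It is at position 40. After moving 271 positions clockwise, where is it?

35

Dividing 271 by 46 gives quotient 5 and remainder 41.
(40 + 41) mod 46 = 35.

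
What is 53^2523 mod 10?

The units digit of 53^n cycles with period 4: 3, 9, 7, 1, …
2523 mod 4 = 3, so the last digit matches 3^3 = 7.

7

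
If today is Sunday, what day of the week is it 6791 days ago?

6791 mod 7 = 1 (since 970·7 = 6790).
Sunday − 1 day → Saturday.

Saturday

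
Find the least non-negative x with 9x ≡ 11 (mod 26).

The inverse of 9 mod 26 is 3 (since 9·3 = 27 ≡ 1).
Multiplying both sides by 3: x ≡ 3·11 = 33 ≡ 7 (mod 26).
Check: 9·7 = 63 = 2·26 + 11.

7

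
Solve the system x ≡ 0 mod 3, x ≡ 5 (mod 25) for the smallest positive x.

30

x ≡ 0 (mod 3) gives x ∈ {0, 3, 6, 9, 12, 15, 18, 21, …}.
The first of these with x mod 25 = 5 is 30.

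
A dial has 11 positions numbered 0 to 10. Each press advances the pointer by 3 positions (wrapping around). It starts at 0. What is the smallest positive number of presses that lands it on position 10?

3⁻¹ ≡ 4 (mod 11) because 3·4 = 12 = 1·11 + 1.
So x ≡ 4·10 = 40 ≡ 7 (mod 11).

7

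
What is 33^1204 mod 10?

1

Powers of 3 mod 10 repeat with period 4: 3, 9, 7, 1.
1204 leaves remainder 0 on division by 4, so 33^1204 ends in 1.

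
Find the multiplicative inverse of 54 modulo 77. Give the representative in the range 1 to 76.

77 = 1·54 + 23
54 = 2·23 + 8
23 = 2·8 + 7
8 = 1·7 + 1
7 = 7·1 + 0
Back-substituting gives 54·10 ≡ 1 (mod 77).

10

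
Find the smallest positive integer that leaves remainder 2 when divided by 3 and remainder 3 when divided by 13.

29

x ≡ 2 (mod 3) gives x ∈ {2, 5, 8, 11, 14, 17, 20, 23, …}.
The first of these with x mod 13 = 3 is 29.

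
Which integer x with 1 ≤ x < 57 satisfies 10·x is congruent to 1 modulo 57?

40

10·40 = 400 = 7·57 + 1, so 10⁻¹ ≡ 40 (mod 57).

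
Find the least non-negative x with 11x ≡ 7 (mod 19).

11

11⁻¹ ≡ 7 (mod 19) because 11·7 = 77 = 4·19 + 1.
Multiplying both sides by 7: x ≡ 7·7 = 49 ≡ 11 (mod 19).
Check: 11·11 = 121 = 6·19 + 7.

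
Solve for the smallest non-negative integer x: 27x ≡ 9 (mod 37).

25

27⁻¹ ≡ 11 (mod 37) because 27·11 = 297 = 8·37 + 1.
Multiplying both sides by 11: x ≡ 11·9 = 99 ≡ 25 (mod 37).
Check: 27·25 = 675 = 18·37 + 9.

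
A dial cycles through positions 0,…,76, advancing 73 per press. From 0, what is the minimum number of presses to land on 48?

65

73⁻¹ ≡ 19 (mod 77) because 73·19 = 1387 = 18·77 + 1.
Multiplying both sides by 19: x ≡ 19·48 = 912 ≡ 65 (mod 77).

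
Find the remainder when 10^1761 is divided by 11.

By repeated squaring mod 11: 10^1≡10, 10^2≡1, 10^4≡1, 10^8≡1, 10^16≡1, 10^32≡1, 10^64≡1, 10^128≡1, 10^256≡1, 10^512≡1, 10^1024≡1.
Since 1761 = 1 + 32 + 64 + 128 + 512 + 1024 in binary, 10^1761 ≡ 10·1·1·1·1·1 ≡ 10 (mod 11).

10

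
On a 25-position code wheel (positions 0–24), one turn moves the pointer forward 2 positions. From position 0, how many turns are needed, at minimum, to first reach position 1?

13

25 = 12·2 + 1
2 = 2·1 + 0
Back-substituting gives 2·13 ≡ 1 (mod 25).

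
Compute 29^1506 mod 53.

Square-and-reduce mod 53: 29^1≡29, 29^2≡46, 29^4≡49, 29^8≡16, 29^16≡44, 29^32≡28, 29^64≡42, 29^128≡15, 29^256≡13, 29^512≡10, 29^1024≡47.
Since 1506 = 2 + 32 + 64 + 128 + 256 + 1024 in binary, 29^1506 ≡ 46·28·42·15·13·47 ≡ 15 (mod 53).

15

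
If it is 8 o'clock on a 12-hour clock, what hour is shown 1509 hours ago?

11

1509 − 125·12 = 9, so 1509 ≡ 9 (mod 12).
8 − 9 → 11 on a 12-hour dial.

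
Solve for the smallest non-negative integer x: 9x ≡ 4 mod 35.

16

9⁻¹ ≡ 4 (mod 35) because 9·4 = 36 = 1·35 + 1.
Multiplying both sides by 4: x ≡ 4·4 = 16 ≡ 16 (mod 35).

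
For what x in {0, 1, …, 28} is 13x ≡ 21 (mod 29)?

15

The inverse of 13 mod 29 is 9 (since 13·9 = 117 ≡ 1).
Multiplying both sides by 9: x ≡ 9·21 = 189 ≡ 15 (mod 29).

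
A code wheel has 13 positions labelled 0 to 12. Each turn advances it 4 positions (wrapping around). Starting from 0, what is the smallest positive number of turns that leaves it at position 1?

4·10 = 40 = 3·13 + 1, so 4⁻¹ ≡ 10 (mod 13).

10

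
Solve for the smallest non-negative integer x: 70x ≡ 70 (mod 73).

The inverse of 70 mod 73 is 24 (since 70·24 = 1680 ≡ 1).
Multiplying both sides by 24: x ≡ 24·70 = 1680 ≡ 1 (mod 73).

1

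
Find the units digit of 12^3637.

2

Powers of 2 mod 10 repeat with period 4: 2, 4, 8, 6.
3637 mod 4 = 1, so the last digit matches 2^1 = 2.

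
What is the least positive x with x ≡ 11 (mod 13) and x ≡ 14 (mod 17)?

x ≡ 11 (mod 13) gives x ∈ {11, 24, 37, 50, 63, 76, 89, 102, …}.
The first of these with x mod 17 = 14 is 167.

167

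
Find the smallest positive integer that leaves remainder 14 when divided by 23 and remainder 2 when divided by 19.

382

x ≡ 2 (mod 19) gives x ∈ {2, 21, 40, 59, 78, 97, 116, 135, …}.
The first of these with x mod 23 = 14 is 382.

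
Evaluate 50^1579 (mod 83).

Successive squares of 50 mod 83: 50^1≡50, 50^2≡10, 50^4≡17, 50^8≡40, 50^16≡23, 50^32≡31, 50^64≡48, 50^128≡63, 50^256≡68, 50^512≡59, 50^1024≡78.
Since 1579 = 1 + 2 + 8 + 32 + 512 + 1024 in binary, 50^1579 ≡ 50·10·40·31·59·78 ≡ 45 (mod 83).

45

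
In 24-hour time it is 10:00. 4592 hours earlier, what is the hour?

2

4592 − 191·24 = 8, so 4592 ≡ 8 (mod 24).
(10 − 8) mod 24 = 2.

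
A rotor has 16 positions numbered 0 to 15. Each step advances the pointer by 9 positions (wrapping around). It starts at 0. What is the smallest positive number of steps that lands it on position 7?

The inverse of 9 mod 16 is 9 (since 9·9 = 81 ≡ 1).
Multiplying both sides by 9: x ≡ 9·7 = 63 ≡ 15 (mod 16).
Check: 9·15 = 135 = 8·16 + 7.

15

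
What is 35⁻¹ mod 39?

29

35·29 = 1015 = 26·39 + 1, so 35⁻¹ ≡ 29 (mod 39).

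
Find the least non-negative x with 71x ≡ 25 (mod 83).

74

71⁻¹ ≡ 76 (mod 83) because 71·76 = 5396 = 65·83 + 1.
Multiplying both sides by 76: x ≡ 76·25 = 1900 ≡ 74 (mod 83).
Check: 71·74 = 5254 = 63·83 + 25.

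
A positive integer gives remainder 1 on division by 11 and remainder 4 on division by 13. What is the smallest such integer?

56

x ≡ 1 (mod 11) gives x ∈ {1, 12, 23, 34, 45, 56}.
The first of these with x mod 13 = 4 is 56.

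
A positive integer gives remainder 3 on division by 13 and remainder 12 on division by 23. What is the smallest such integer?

81

Since 23·4 ≡ 1 (mod 13), take x = 12 + 23·((3−12)·4 mod 13) = 12 + 23·3 = 81.
Check: 81 mod 13 = 3, 81 mod 23 = 12.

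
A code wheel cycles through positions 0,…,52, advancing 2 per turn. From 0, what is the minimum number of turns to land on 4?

2

The inverse of 2 mod 53 is 27 (since 2·27 = 54 ≡ 1).
Multiplying both sides by 27: x ≡ 27·4 = 108 ≡ 2 (mod 53).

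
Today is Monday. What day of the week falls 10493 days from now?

10493 mod 7 = 0 (since 1499·7 = 10493).
Monday + 0 days → Monday.

Monday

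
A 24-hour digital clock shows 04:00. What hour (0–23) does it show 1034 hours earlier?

2

1034 = 43·24 + 2, so 1034 mod 24 = 2.
(4 − 2) mod 24 = 2.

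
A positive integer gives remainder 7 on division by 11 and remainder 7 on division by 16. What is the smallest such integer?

7

Since 16·9 ≡ 1 (mod 11), take x = 7 + 16·((7−7)·9 mod 11) = 7 + 16·0 = 7.
Check: 7 mod 11 = 7, 7 mod 16 = 7.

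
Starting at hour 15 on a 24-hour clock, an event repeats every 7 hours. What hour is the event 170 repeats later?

5

170·7 = 1190.
1190 mod 24 = 14 (since 49·24 = 1176).
(15 + 14) mod 24 = 5.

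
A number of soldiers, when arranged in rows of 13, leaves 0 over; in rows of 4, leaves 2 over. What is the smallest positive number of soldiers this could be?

26

x ≡ 2 (mod 4) gives x ∈ {2, 6, 10, 14, 18, 22, 26}.
The first of these with x mod 13 = 0 is 26.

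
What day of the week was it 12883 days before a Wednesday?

Sunday

12883 − 1840·7 = 3, so 12883 ≡ 3 (mod 7).
Wednesday − 3 days → Sunday.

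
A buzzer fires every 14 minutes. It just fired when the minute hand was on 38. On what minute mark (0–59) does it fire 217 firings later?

16

217·14 = 3038.
3038 mod 60 = 38 (since 50·60 = 3000).
(38 + 38) mod 60 = 16.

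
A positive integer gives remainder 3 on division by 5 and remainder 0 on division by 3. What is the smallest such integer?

3

x ≡ 0 (mod 3) gives x ∈ {0, 3}.
The first of these with x mod 5 = 3 is 3.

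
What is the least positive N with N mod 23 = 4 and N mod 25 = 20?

x ≡ 4 (mod 23) gives x ∈ {4, 27, 50, 73, 96, 119, 142, 165, …}.
The first of these with x mod 25 = 20 is 395.

395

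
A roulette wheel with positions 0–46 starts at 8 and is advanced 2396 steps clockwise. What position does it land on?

7

2396 = 50·47 + 46, so 2396 mod 47 = 46.
(8 + 46) mod 47 = 7.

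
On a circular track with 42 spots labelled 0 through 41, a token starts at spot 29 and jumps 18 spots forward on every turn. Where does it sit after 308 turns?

308·18 = 5544.
Dividing 5544 by 42 gives quotient 132 and remainder 0.
(29 + 0) mod 42 = 29.

29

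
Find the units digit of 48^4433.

8

Last digits of 8^n: 8, 4, 2, 6 (period 4).
4433 leaves remainder 1 on division by 4, so 48^4433 ends in 8.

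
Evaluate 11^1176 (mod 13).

1

Successive squares of 11 mod 13: 11^1≡11, 11^2≡4, 11^4≡3, 11^8≡9, 11^16≡3, 11^32≡9, 11^64≡3, 11^128≡9, 11^256≡3, 11^512≡9, 11^1024≡3.
1176 = 8 + 16 + 128 + 1024, so 11^1176 ≡ 9·3·9·3 ≡ 1 (mod 13).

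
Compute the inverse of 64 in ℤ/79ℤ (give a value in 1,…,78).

64·21 = 1344 = 17·79 + 1, so 64⁻¹ ≡ 21 (mod 79).

21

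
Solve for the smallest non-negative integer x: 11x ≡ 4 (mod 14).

The inverse of 11 mod 14 is 9 (since 11·9 = 99 ≡ 1).
Multiplying both sides by 9: x ≡ 9·4 = 36 ≡ 8 (mod 14).

8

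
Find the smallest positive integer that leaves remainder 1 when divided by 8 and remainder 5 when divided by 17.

x ≡ 1 (mod 8) gives x ∈ {1, 9, 17, 25, 33, 41, 49, 57, …}.
The first of these with x mod 17 = 5 is 73.

73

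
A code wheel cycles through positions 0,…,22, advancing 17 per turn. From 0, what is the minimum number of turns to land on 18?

20

17⁻¹ ≡ 19 (mod 23) because 17·19 = 323 = 14·23 + 1.
Multiplying both sides by 19: x ≡ 19·18 = 342 ≡ 20 (mod 23).
Check: 17·20 = 340 = 14·23 + 18.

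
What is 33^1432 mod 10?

Last digits of 3^n: 3, 9, 7, 1 (period 4).
1432 leaves remainder 0 on division by 4, so 33^1432 ends in 1.

1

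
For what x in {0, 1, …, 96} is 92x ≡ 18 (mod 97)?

The inverse of 92 mod 97 is 58 (since 92·58 = 5336 ≡ 1).
Multiplying both sides by 58: x ≡ 58·18 = 1044 ≡ 74 (mod 97).
Check: 92·74 = 6808 = 70·97 + 18.

74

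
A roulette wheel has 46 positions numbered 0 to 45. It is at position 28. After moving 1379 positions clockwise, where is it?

27

1379 mod 46 = 45 (since 29·46 = 1334).
(28 + 45) mod 46 = 27.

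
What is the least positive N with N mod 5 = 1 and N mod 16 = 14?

x ≡ 1 (mod 5) gives x ∈ {1, 6, 11, 16, 21, 26, 31, 36, …}.
The first of these with x mod 16 = 14 is 46.

46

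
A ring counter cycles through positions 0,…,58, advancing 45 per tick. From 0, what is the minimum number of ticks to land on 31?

The inverse of 45 mod 59 is 21 (since 45·21 = 945 ≡ 1).
Multiplying both sides by 21: x ≡ 21·31 = 651 ≡ 2 (mod 59).

2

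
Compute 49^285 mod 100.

49

Square-and-reduce mod 100: 49^1≡49, 49^2≡1, 49^4≡1, 49^8≡1, 49^16≡1, 49^32≡1, 49^64≡1, 49^128≡1, 49^256≡1.
285 = 1 + 4 + 8 + 16 + 256, so 49^285 ≡ 49·1·1·1·1 ≡ 49 (mod 100).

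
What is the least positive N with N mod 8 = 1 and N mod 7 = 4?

25

x ≡ 4 (mod 7) gives x ∈ {4, 11, 18, 25}.
The first of these with x mod 8 = 1 is 25.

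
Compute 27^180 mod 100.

1

Square-and-reduce mod 100: 27^1≡27, 27^2≡29, 27^4≡41, 27^8≡81, 27^16≡61, 27^32≡21, 27^64≡41, 27^128≡81.
Since 180 = 4 + 16 + 32 + 128 in binary, 27^180 ≡ 41·61·21·81 ≡ 1 (mod 100).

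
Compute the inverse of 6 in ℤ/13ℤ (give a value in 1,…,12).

11

6·11 = 66 = 5·13 + 1, so 6⁻¹ ≡ 11 (mod 13).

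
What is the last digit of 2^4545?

The units digit of 2^n cycles with period 4: 2, 4, 8, 6, …
4545 mod 4 = 1, so the last digit matches 2^1 = 2.

2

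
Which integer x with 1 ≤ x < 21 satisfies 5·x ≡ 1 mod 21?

5·17 = 85 = 4·21 + 1, so 5⁻¹ ≡ 17 (mod 21).

17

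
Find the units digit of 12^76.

6

Powers of 2 mod 10 repeat with period 4: 2, 4, 8, 6.
76 mod 4 = 0, so the last digit matches 2^4 = 6.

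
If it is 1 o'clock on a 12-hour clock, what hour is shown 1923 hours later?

1923 − 160·12 = 3, so 1923 ≡ 3 (mod 12).
1 + 3 → 4 on a 12-hour dial.

4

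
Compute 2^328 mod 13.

3

Square-and-reduce mod 13: 2^1≡2, 2^2≡4, 2^4≡3, 2^8≡9, 2^16≡3, 2^32≡9, 2^64≡3, 2^128≡9, 2^256≡3.
Since 328 = 8 + 64 + 256 in binary, 2^328 ≡ 9·3·3 ≡ 3 (mod 13).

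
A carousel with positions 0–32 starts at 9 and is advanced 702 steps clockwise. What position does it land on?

18

Dividing 702 by 33 gives quotient 21 and remainder 9.
(9 + 9) mod 33 = 18.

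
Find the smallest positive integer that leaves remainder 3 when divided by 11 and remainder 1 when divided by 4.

x ≡ 1 (mod 4) gives x ∈ {1, 5, 9, 13, 17, 21, 25}.
The first of these with x mod 11 = 3 is 25.

25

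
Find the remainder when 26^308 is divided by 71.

1

Square-and-reduce mod 71: 26^1≡26, 26^2≡37, 26^4≡20, 26^8≡45, 26^16≡37, 26^32≡20, 26^64≡45, 26^128≡37, 26^256≡20.
Since 308 = 4 + 16 + 32 + 256 in binary, 26^308 ≡ 20·37·20·20 ≡ 1 (mod 71).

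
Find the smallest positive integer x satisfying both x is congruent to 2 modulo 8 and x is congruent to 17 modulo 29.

x ≡ 2 (mod 8) gives x ∈ {2, 10, 18, 26, 34, 42, 50, 58, …}.
The first of these with x mod 29 = 17 is 162.

162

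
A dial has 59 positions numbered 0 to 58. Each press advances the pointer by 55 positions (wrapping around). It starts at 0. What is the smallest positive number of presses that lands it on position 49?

32

The inverse of 55 mod 59 is 44 (since 55·44 = 2420 ≡ 1).
So x ≡ 44·49 = 2156 ≡ 32 (mod 59).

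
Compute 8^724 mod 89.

By repeated squaring mod 89: 8^1≡8, 8^2≡64, 8^4≡2, 8^8≡4, 8^16≡16, 8^32≡78, 8^64≡32, 8^128≡45, 8^256≡67, 8^512≡39.
Since 724 = 4 + 16 + 64 + 128 + 512 in binary, 8^724 ≡ 2·16·32·45·39 ≡ 32 (mod 89).

32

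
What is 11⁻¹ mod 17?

17 = 1·11 + 6
11 = 1·6 + 5
6 = 1·5 + 1
5 = 5·1 + 0
Back-substituting gives 11·14 ≡ 1 (mod 17).

14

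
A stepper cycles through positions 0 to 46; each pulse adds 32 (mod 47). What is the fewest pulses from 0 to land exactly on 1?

25

47 = 1·32 + 15
32 = 2·15 + 2
15 = 7·2 + 1
2 = 2·1 + 0
Back-substituting gives 32·25 ≡ 1 (mod 47).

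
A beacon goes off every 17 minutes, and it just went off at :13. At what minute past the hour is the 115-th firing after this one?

115·17 = 1955.
1955 − 32·60 = 35, so 1955 ≡ 35 (mod 60).
(13 + 35) mod 60 = 48.

48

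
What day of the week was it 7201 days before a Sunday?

Tuesday

Dividing 7201 by 7 gives quotient 1028 and remainder 5.
Sunday − 5 days → Tuesday.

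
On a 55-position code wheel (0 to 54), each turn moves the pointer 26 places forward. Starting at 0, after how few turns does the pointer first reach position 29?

54

The inverse of 26 mod 55 is 36 (since 26·36 = 936 ≡ 1).
So x ≡ 36·29 = 1044 ≡ 54 (mod 55).
Check: 26·54 = 1404 = 25·55 + 29.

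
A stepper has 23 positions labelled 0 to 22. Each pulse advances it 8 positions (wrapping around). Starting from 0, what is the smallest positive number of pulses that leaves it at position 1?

23 = 2·8 + 7
8 = 1·7 + 1
7 = 7·1 + 0
Back-substituting gives 8·3 ≡ 1 (mod 23).

3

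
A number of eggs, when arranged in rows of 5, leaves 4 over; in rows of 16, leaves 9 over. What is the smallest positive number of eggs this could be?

x ≡ 4 (mod 5) gives x ∈ {4, 9}.
The first of these with x mod 16 = 9 is 9.

9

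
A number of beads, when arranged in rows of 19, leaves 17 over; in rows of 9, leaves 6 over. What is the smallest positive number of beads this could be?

x ≡ 6 (mod 9) gives x ∈ {6, 15, 24, 33, 42, 51, 60, 69, …}.
The first of these with x mod 19 = 17 is 150.

150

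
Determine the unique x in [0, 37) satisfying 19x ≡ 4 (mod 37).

19⁻¹ ≡ 2 (mod 37) because 19·2 = 38 = 1·37 + 1.
So x ≡ 2·4 = 8 ≡ 8 (mod 37).

8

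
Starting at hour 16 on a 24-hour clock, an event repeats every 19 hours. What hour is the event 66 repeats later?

22

66·19 = 1254.
Dividing 1254 by 24 gives quotient 52 and remainder 6.
(16 + 6) mod 24 = 22.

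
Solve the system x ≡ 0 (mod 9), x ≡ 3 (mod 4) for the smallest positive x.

x ≡ 3 (mod 4) gives x ∈ {3, 7, 11, 15, 19, 23, 27}.
The first of these with x mod 9 = 0 is 27.

27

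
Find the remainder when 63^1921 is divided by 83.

Square-and-reduce mod 83: 63^1≡63, 63^2≡68, 63^4≡59, 63^8≡78, 63^16≡25, 63^32≡44, 63^64≡27, 63^128≡65, 63^256≡75, 63^512≡64, 63^1024≡29.
Since 1921 = 1 + 128 + 256 + 512 + 1024 in binary, 63^1921 ≡ 63·65·75·64·29 ≡ 3 (mod 83).

3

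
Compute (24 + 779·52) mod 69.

779·52 = 40508.
40508 mod 69 = 5 (since 587·69 = 40503).
(24 + 5) mod 69 = 29.

29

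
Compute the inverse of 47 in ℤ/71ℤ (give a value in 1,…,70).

68

47·68 = 3196 = 45·71 + 1, so 47⁻¹ ≡ 68 (mod 71).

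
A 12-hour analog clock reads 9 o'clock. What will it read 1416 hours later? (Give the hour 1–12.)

1416 = 118·12 + 0, so 1416 mod 12 = 0.
9 + 0 → 9 on a 12-hour dial.

9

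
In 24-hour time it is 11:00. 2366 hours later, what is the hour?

2366 mod 24 = 14 (since 98·24 = 2352).
(11 + 14) mod 24 = 1.

1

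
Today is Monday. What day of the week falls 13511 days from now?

Dividing 13511 by 7 gives quotient 1930 and remainder 1.
Monday + 1 day → Tuesday.

Tuesday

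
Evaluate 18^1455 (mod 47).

16

Successive squares of 18 mod 47: 18^1≡18, 18^2≡42, 18^4≡25, 18^8≡14, 18^16≡8, 18^32≡17, 18^64≡7, 18^128≡2, 18^256≡4, 18^512≡16, 18^1024≡21.
1455 = 1 + 2 + 4 + 8 + 32 + 128 + 256 + 1024, so 18^1455 ≡ 18·42·25·14·17·2·4·21 ≡ 16 (mod 47).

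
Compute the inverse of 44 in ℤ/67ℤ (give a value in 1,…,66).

44·32 = 1408 = 21·67 + 1, so 44⁻¹ ≡ 32 (mod 67).

32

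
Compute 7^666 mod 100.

49

By repeated squaring mod 100: 7^1≡7, 7^2≡49, 7^4≡1, 7^8≡1, 7^16≡1, 7^32≡1, 7^64≡1, 7^128≡1, 7^256≡1, 7^512≡1.
666 = 2 + 8 + 16 + 128 + 512, so 7^666 ≡ 49·1·1·1·1 ≡ 49 (mod 100).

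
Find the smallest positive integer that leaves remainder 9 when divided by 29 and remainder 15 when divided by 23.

x ≡ 15 (mod 23) gives x ∈ {15, 38}.
The first of these with x mod 29 = 9 is 38.

38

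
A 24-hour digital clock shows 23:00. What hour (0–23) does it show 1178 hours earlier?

21

1178 = 49·24 + 2, so 1178 mod 24 = 2.
(23 − 2) mod 24 = 21.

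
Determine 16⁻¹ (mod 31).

16·2 = 32 = 1·31 + 1, so 16⁻¹ ≡ 2 (mod 31).

2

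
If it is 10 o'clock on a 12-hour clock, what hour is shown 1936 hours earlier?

Dividing 1936 by 12 gives quotient 161 and remainder 4.
10 − 4 → 6 on a 12-hour dial.

6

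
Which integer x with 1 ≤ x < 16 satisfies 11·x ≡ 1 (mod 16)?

3

11·3 = 33 = 2·16 + 1, so 11⁻¹ ≡ 3 (mod 16).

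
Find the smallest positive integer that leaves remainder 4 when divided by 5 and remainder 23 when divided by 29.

x ≡ 4 (mod 5) gives x ∈ {4, 9, 14, 19, 24, 29, 34, 39, …}.
The first of these with x mod 29 = 23 is 139.

139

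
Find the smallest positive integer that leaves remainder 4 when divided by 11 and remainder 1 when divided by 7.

15

Since 7·8 ≡ 1 (mod 11), take x = 1 + 7·((4−1)·8 mod 11) = 1 + 7·2 = 15.
Check: 15 mod 11 = 4, 15 mod 7 = 1.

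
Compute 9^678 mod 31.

Successive squares of 9 mod 31: 9^1≡9, 9^2≡19, 9^4≡20, 9^8≡28, 9^16≡9, 9^32≡19, 9^64≡20, 9^128≡28, 9^256≡9, 9^512≡19.
Since 678 = 2 + 4 + 32 + 128 + 512 in binary, 9^678 ≡ 19·20·19·28·19 ≡ 16 (mod 31).

16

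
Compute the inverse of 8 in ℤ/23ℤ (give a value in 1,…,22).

3

23 = 2·8 + 7
8 = 1·7 + 1
7 = 7·1 + 0
Back-substituting gives 8·3 ≡ 1 (mod 23).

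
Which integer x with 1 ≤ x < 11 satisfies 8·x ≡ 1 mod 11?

8·7 = 56 = 5·11 + 1, so 8⁻¹ ≡ 7 (mod 11).

7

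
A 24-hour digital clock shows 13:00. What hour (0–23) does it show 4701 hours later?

4701 = 195·24 + 21, so 4701 mod 24 = 21.
(13 + 21) mod 24 = 10.

10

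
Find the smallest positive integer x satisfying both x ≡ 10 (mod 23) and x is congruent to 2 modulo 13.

Since 13·16 ≡ 1 (mod 23), take x = 2 + 13·((10−2)·16 mod 23) = 2 + 13·13 = 171.
Check: 171 mod 23 = 10, 171 mod 13 = 2.

171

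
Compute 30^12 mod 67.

Successive squares of 30 mod 67: 30^1≡30, 30^2≡29, 30^4≡37, 30^8≡29.
12 = 4 + 8, so 30^12 ≡ 37·29 ≡ 1 (mod 67).

1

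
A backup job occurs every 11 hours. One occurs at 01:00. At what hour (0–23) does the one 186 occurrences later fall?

186·11 = 2046.
2046 = 85·24 + 6, so 2046 mod 24 = 6.
(1 + 6) mod 24 = 7.

7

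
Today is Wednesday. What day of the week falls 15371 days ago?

Thursday

15371 mod 7 = 6 (since 2195·7 = 15365).
Wednesday − 6 days → Thursday.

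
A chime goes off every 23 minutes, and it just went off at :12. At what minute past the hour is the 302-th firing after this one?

302·23 = 6946.
6946 − 115·60 = 46, so 6946 ≡ 46 (mod 60).
(12 + 46) mod 60 = 58.

58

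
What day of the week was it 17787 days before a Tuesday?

Tuesday

17787 = 2541·7 + 0, so 17787 mod 7 = 0.
Tuesday − 0 days → Tuesday.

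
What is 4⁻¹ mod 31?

31 = 7·4 + 3
4 = 1·3 + 1
3 = 3·1 + 0
Back-substituting gives 4·8 ≡ 1 (mod 31).

8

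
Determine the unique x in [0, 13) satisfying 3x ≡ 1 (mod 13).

9

The inverse of 3 mod 13 is 9 (since 3·9 = 27 ≡ 1).
Multiplying both sides by 9: x ≡ 9·1 = 9 ≡ 9 (mod 13).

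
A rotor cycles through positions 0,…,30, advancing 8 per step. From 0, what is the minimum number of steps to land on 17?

6

8⁻¹ ≡ 4 (mod 31) because 8·4 = 32 = 1·31 + 1.
So x ≡ 4·17 = 68 ≡ 6 (mod 31).
Check: 8·6 = 48 = 1·31 + 17.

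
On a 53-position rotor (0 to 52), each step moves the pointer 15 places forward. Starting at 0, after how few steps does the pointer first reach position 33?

The inverse of 15 mod 53 is 46 (since 15·46 = 690 ≡ 1).
So x ≡ 46·33 = 1518 ≡ 34 (mod 53).

34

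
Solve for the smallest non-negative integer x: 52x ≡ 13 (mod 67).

17

The inverse of 52 mod 67 is 58 (since 52·58 = 3016 ≡ 1).
So x ≡ 58·13 = 754 ≡ 17 (mod 67).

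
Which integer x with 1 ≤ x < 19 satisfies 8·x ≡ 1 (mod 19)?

12

8·12 = 96 = 5·19 + 1, so 8⁻¹ ≡ 12 (mod 19).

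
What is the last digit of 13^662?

9

The units digit of 13^n cycles with period 4: 3, 9, 7, 1, …
662 leaves remainder 2 on division by 4, so 13^662 ends in 9.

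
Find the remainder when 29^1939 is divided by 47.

41

Successive squares of 29 mod 47: 29^1≡29, 29^2≡42, 29^4≡25, 29^8≡14, 29^16≡8, 29^32≡17, 29^64≡7, 29^128≡2, 29^256≡4, 29^512≡16, 29^1024≡21.
1939 = 1 + 2 + 16 + 128 + 256 + 512 + 1024, so 29^1939 ≡ 29·42·8·2·4·16·21 ≡ 41 (mod 47).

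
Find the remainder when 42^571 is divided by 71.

28

By repeated squaring mod 71: 42^1≡42, 42^2≡60, 42^4≡50, 42^8≡15, 42^16≡12, 42^32≡2, 42^64≡4, 42^128≡16, 42^256≡43, 42^512≡3.
Since 571 = 1 + 2 + 8 + 16 + 32 + 512 in binary, 42^571 ≡ 42·60·15·12·2·3 ≡ 28 (mod 71).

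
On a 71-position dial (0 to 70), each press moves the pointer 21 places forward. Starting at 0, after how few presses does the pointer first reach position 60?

13

The inverse of 21 mod 71 is 44 (since 21·44 = 924 ≡ 1).
So x ≡ 44·60 = 2640 ≡ 13 (mod 71).
Check: 21·13 = 273 = 3·71 + 60.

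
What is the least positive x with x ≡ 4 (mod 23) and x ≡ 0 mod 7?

x ≡ 0 (mod 7) gives x ∈ {0, 7, 14, 21, 28, 35, 42, 49, …}.
The first of these with x mod 23 = 4 is 119.

119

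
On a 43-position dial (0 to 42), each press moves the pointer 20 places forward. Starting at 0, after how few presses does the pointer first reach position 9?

37

The inverse of 20 mod 43 is 28 (since 20·28 = 560 ≡ 1).
Multiplying both sides by 28: x ≡ 28·9 = 252 ≡ 37 (mod 43).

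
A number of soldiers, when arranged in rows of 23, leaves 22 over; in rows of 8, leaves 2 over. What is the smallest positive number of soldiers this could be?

114

x ≡ 2 (mod 8) gives x ∈ {2, 10, 18, 26, 34, 42, 50, 58, …}.
The first of these with x mod 23 = 22 is 114.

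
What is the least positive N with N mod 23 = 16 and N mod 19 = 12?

x ≡ 12 (mod 19) gives x ∈ {12, 31, 50, 69, 88, 107, 126, 145, …}.
The first of these with x mod 23 = 16 is 430.

430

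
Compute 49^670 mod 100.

1

Square-and-reduce mod 100: 49^1≡49, 49^2≡1, 49^4≡1, 49^8≡1, 49^16≡1, 49^32≡1, 49^64≡1, 49^128≡1, 49^256≡1, 49^512≡1.
670 = 2 + 4 + 8 + 16 + 128 + 512, so 49^670 ≡ 1·1·1·1·1·1 ≡ 1 (mod 100).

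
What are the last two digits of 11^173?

Successive squares of 11 mod 100: 11^1≡11, 11^2≡21, 11^4≡41, 11^8≡81, 11^16≡61, 11^32≡21, 11^64≡41, 11^128≡81.
173 = 1 + 4 + 8 + 32 + 128, so 11^173 ≡ 11·41·81·21·81 ≡ 31 (mod 100).

31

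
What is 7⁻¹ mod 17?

17 = 2·7 + 3
7 = 2·3 + 1
3 = 3·1 + 0
Back-substituting gives 7·5 ≡ 1 (mod 17).

5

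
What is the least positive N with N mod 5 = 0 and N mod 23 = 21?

x ≡ 0 (mod 5) gives x ∈ {0, 5, 10, 15, 20, 25, 30, 35, …}.
The first of these with x mod 23 = 21 is 90.

90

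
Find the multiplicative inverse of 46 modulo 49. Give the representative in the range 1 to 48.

49 = 1·46 + 3
46 = 15·3 + 1
3 = 3·1 + 0
Back-substituting gives 46·16 ≡ 1 (mod 49).

16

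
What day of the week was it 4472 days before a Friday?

Saturday

4472 − 638·7 = 6, so 4472 ≡ 6 (mod 7).
Friday − 6 days → Saturday.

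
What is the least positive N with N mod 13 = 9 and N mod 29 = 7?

x ≡ 9 (mod 13) gives x ∈ {9, 22, 35, 48, 61, 74, 87, 100, …}.
The first of these with x mod 29 = 7 is 152.

152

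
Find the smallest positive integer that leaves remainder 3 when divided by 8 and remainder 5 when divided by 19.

43

Since 19·3 ≡ 1 (mod 8), take x = 5 + 19·((3−5)·3 mod 8) = 5 + 19·2 = 43.
Check: 43 mod 8 = 3, 43 mod 19 = 5.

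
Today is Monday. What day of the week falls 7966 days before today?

7966 − 1138·7 = 0, so 7966 ≡ 0 (mod 7).
Monday − 0 days → Monday.

Monday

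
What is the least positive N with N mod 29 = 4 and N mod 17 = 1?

x ≡ 1 (mod 17) gives x ∈ {1, 18, 35, 52, 69, 86, 103, 120}.
The first of these with x mod 29 = 4 is 120.

120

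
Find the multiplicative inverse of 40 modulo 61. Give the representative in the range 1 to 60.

29

61 = 1·40 + 21
40 = 1·21 + 19
21 = 1·19 + 2
19 = 9·2 + 1
2 = 2·1 + 0
Back-substituting gives 40·29 ≡ 1 (mod 61).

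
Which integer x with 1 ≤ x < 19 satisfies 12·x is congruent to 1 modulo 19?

8

12·8 = 96 = 5·19 + 1, so 12⁻¹ ≡ 8 (mod 19).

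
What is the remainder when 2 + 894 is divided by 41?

894 − 21·41 = 33, so 894 ≡ 33 (mod 41).
(2 + 33) mod 41 = 35.

35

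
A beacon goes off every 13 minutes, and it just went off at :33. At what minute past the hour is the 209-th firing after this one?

209·13 = 2717.
2717 = 45·60 + 17, so 2717 mod 60 = 17.
(33 + 17) mod 60 = 50.

50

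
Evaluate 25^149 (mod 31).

By repeated squaring mod 31: 25^1≡25, 25^2≡5, 25^4≡25, 25^8≡5, 25^16≡25, 25^32≡5, 25^64≡25, 25^128≡5.
Since 149 = 1 + 4 + 16 + 128 in binary, 25^149 ≡ 25·25·25·5 ≡ 5 (mod 31).

5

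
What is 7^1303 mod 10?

3

The units digit of 7^n cycles with period 4: 7, 9, 3, 1, …
1303 leaves remainder 3 on division by 4, so 7^1303 ends in 3.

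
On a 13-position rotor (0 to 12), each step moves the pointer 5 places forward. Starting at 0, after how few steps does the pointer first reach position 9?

7

5⁻¹ ≡ 8 (mod 13) because 5·8 = 40 = 3·13 + 1.
Multiplying both sides by 8: x ≡ 8·9 = 72 ≡ 7 (mod 13).
Check: 5·7 = 35 = 2·13 + 9.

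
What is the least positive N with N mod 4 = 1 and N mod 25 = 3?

x ≡ 1 (mod 4) gives x ∈ {1, 5, 9, 13, 17, 21, 25, 29, …}.
The first of these with x mod 25 = 3 is 53.

53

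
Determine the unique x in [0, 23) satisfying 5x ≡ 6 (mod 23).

5⁻¹ ≡ 14 (mod 23) because 5·14 = 70 = 3·23 + 1.
Multiplying both sides by 14: x ≡ 14·6 = 84 ≡ 15 (mod 23).

15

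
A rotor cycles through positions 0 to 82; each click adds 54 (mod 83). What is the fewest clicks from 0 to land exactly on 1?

83 = 1·54 + 29
54 = 1·29 + 25
29 = 1·25 + 4
25 = 6·4 + 1
4 = 4·1 + 0
Back-substituting gives 54·20 ≡ 1 (mod 83).

20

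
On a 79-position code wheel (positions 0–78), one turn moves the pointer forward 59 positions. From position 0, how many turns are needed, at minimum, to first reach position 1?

59·75 = 4425 = 56·79 + 1, so 59⁻¹ ≡ 75 (mod 79).

75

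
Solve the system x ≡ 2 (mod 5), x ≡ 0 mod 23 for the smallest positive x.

92

Since 23·2 ≡ 1 (mod 5), take x = 0 + 23·((2−0)·2 mod 5) = 0 + 23·4 = 92.
Check: 92 mod 5 = 2, 92 mod 23 = 0.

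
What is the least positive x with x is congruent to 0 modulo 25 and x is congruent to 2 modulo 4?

Since 4·19 ≡ 1 (mod 25), take x = 2 + 4·((0−2)·19 mod 25) = 2 + 4·12 = 50.
Check: 50 mod 25 = 0, 50 mod 4 = 2.

50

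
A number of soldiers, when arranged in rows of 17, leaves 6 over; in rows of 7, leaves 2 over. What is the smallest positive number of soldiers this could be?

x ≡ 2 (mod 7) gives x ∈ {2, 9, 16, 23}.
The first of these with x mod 17 = 6 is 23.

23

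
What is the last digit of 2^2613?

2

Last digits of 2^n: 2, 4, 8, 6 (period 4).
2613 leaves remainder 1 on division by 4, so 2^2613 ends in 2.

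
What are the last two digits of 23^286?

Square-and-reduce mod 100: 23^1≡23, 23^2≡29, 23^4≡41, 23^8≡81, 23^16≡61, 23^32≡21, 23^64≡41, 23^128≡81, 23^256≡61.
Since 286 = 2 + 4 + 8 + 16 + 256 in binary, 23^286 ≡ 29·41·81·61·61 ≡ 89 (mod 100).

89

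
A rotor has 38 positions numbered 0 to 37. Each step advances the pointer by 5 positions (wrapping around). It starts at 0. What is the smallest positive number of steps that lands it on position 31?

5⁻¹ ≡ 23 (mod 38) because 5·23 = 115 = 3·38 + 1.
So x ≡ 23·31 = 713 ≡ 29 (mod 38).
Check: 5·29 = 145 = 3·38 + 31.

29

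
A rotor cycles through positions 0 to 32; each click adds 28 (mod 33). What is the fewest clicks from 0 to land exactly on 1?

13

33 = 1·28 + 5
28 = 5·5 + 3
5 = 1·3 + 2
3 = 1·2 + 1
2 = 2·1 + 0
Back-substituting gives 28·13 ≡ 1 (mod 33).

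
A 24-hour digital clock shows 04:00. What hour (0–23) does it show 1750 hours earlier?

1750 = 72·24 + 22, so 1750 mod 24 = 22.
(4 − 22) mod 24 = 6.

6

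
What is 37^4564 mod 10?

Powers of 7 mod 10 repeat with period 4: 7, 9, 3, 1.
4564 mod 4 = 0, so the last digit matches 7^4 = 1.

1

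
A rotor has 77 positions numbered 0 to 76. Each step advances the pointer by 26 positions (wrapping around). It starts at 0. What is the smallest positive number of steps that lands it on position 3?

The inverse of 26 mod 77 is 3 (since 26·3 = 78 ≡ 1).
Multiplying both sides by 3: x ≡ 3·3 = 9 ≡ 9 (mod 77).

9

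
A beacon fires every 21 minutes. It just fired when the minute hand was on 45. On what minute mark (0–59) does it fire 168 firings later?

168·21 = 3528.
3528 − 58·60 = 48, so 3528 ≡ 48 (mod 60).
(45 + 48) mod 60 = 33.

33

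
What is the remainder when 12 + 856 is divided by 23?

Dividing 856 by 23 gives quotient 37 and remainder 5.
(12 + 5) mod 23 = 17.

17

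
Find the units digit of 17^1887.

3

Powers of 7 mod 10 repeat with period 4: 7, 9, 3, 1.
1887 mod 4 = 3, so the last digit matches 7^3 = 3.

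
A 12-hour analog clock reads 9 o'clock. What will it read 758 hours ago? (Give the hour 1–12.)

Dividing 758 by 12 gives quotient 63 and remainder 2.
9 − 2 → 7 on a 12-hour dial.

7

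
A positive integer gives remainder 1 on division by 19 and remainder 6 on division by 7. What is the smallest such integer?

20

x ≡ 6 (mod 7) gives x ∈ {6, 13, 20}.
The first of these with x mod 19 = 1 is 20.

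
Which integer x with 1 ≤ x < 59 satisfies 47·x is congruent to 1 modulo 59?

54

59 = 1·47 + 12
47 = 3·12 + 11
12 = 1·11 + 1
11 = 11·1 + 0
Back-substituting gives 47·54 ≡ 1 (mod 59).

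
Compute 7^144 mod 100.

By repeated squaring mod 100: 7^1≡7, 7^2≡49, 7^4≡1, 7^8≡1, 7^16≡1, 7^32≡1, 7^64≡1, 7^128≡1.
144 = 16 + 128, so 7^144 ≡ 1·1 ≡ 1 (mod 100).

1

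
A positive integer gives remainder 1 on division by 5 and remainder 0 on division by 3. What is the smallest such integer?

Since 3·2 ≡ 1 (mod 5), take x = 0 + 3·((1−0)·2 mod 5) = 0 + 3·2 = 6.
Check: 6 mod 5 = 1, 6 mod 3 = 0.

6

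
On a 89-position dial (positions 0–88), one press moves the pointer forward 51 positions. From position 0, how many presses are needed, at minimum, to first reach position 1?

7

51·7 = 357 = 4·89 + 1, so 51⁻¹ ≡ 7 (mod 89).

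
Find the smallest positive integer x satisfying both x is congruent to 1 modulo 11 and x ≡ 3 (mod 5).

x ≡ 3 (mod 5) gives x ∈ {3, 8, 13, 18, 23}.
The first of these with x mod 11 = 1 is 23.

23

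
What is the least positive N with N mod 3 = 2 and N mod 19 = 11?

x ≡ 2 (mod 3) gives x ∈ {2, 5, 8, 11}.
The first of these with x mod 19 = 11 is 11.

11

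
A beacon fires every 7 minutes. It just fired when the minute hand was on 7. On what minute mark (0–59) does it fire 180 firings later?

7

180·7 = 1260.
1260 − 21·60 = 0, so 1260 ≡ 0 (mod 60).
(7 + 0) mod 60 = 7.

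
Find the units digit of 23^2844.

1

Last digits of 3^n: 3, 9, 7, 1 (period 4).
2844 leaves remainder 0 on division by 4, so 23^2844 ends in 1.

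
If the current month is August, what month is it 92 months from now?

April

92 − 7·12 = 8, so 92 ≡ 8 (mod 12).
August + 8 months → April.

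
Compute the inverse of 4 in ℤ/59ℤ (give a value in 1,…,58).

15

4·15 = 60 = 1·59 + 1, so 4⁻¹ ≡ 15 (mod 59).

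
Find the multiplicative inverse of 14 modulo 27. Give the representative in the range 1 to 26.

27 = 1·14 + 13
14 = 1·13 + 1
13 = 13·1 + 0
Back-substituting gives 14·2 ≡ 1 (mod 27).

2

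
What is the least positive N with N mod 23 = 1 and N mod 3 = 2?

47

Since 3·8 ≡ 1 (mod 23), take x = 2 + 3·((1−2)·8 mod 23) = 2 + 3·15 = 47.
Check: 47 mod 23 = 1, 47 mod 3 = 2.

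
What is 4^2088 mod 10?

6

Last digits of 4^n: 4, 6 (period 2).
2088 leaves remainder 0 on division by 2, so 4^2088 ends in 6.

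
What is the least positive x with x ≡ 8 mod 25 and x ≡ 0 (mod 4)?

8

Since 4·19 ≡ 1 (mod 25), take x = 0 + 4·((8−0)·19 mod 25) = 0 + 4·2 = 8.
Check: 8 mod 25 = 8, 8 mod 4 = 0.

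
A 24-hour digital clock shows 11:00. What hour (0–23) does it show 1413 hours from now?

8

1413 mod 24 = 21 (since 58·24 = 1392).
(11 + 21) mod 24 = 8.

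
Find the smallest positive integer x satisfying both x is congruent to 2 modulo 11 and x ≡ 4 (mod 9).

13

x ≡ 4 (mod 9) gives x ∈ {4, 13}.
The first of these with x mod 11 = 2 is 13.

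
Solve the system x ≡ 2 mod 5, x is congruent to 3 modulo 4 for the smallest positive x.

7

x ≡ 3 (mod 4) gives x ∈ {3, 7}.
The first of these with x mod 5 = 2 is 7.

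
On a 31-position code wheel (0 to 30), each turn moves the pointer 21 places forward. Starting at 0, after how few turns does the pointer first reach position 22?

The inverse of 21 mod 31 is 3 (since 21·3 = 63 ≡ 1).
So x ≡ 3·22 = 66 ≡ 4 (mod 31).

4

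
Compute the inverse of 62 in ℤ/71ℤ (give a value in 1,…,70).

63

62·63 = 3906 = 55·71 + 1, so 62⁻¹ ≡ 63 (mod 71).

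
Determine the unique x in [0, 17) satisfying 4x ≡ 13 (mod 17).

The inverse of 4 mod 17 is 13 (since 4·13 = 52 ≡ 1).
Multiplying both sides by 13: x ≡ 13·13 = 169 ≡ 16 (mod 17).

16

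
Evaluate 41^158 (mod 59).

Successive squares of 41 mod 59: 41^1≡41, 41^2≡29, 41^4≡15, 41^8≡48, 41^16≡3, 41^32≡9, 41^64≡22, 41^128≡12.
158 = 2 + 4 + 8 + 16 + 128, so 41^158 ≡ 29·15·48·3·12 ≡ 20 (mod 59).

20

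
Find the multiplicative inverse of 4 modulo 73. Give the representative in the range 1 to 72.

4·55 = 220 = 3·73 + 1, so 4⁻¹ ≡ 55 (mod 73).

55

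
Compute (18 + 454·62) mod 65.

454·62 = 28148.
28148 = 433·65 + 3, so 28148 mod 65 = 3.
(18 + 3) mod 65 = 21.

21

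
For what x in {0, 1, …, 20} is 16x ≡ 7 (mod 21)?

16⁻¹ ≡ 4 (mod 21) because 16·4 = 64 = 3·21 + 1.
So x ≡ 4·7 = 28 ≡ 7 (mod 21).
Check: 16·7 = 112 = 5·21 + 7.

7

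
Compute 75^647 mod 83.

33

Successive squares of 75 mod 83: 75^1≡75, 75^2≡64, 75^4≡29, 75^8≡11, 75^16≡38, 75^32≡33, 75^64≡10, 75^128≡17, 75^256≡40, 75^512≡23.
Since 647 = 1 + 2 + 4 + 128 + 512 in binary, 75^647 ≡ 75·64·29·17·23 ≡ 33 (mod 83).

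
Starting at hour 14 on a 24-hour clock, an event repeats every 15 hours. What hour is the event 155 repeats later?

155·15 = 2325.
2325 = 96·24 + 21, so 2325 mod 24 = 21.
(14 + 21) mod 24 = 11.

11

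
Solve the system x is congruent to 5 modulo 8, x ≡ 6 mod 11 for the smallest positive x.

61

Since 11·3 ≡ 1 (mod 8), take x = 6 + 11·((5−6)·3 mod 8) = 6 + 11·5 = 61.
Check: 61 mod 8 = 5, 61 mod 11 = 6.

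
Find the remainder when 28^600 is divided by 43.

Successive squares of 28 mod 43: 28^1≡28, 28^2≡10, 28^4≡14, 28^8≡24, 28^16≡17, 28^32≡31, 28^64≡15, 28^128≡10, 28^256≡14, 28^512≡24.
Since 600 = 8 + 16 + 64 + 512 in binary, 28^600 ≡ 24·17·15·24 ≡ 35 (mod 43).

35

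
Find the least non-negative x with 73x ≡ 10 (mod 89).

55

The inverse of 73 mod 89 is 50 (since 73·50 = 3650 ≡ 1).
So x ≡ 50·10 = 500 ≡ 55 (mod 89).
Check: 73·55 = 4015 = 45·89 + 10.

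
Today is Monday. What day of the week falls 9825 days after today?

Friday

Dividing 9825 by 7 gives quotient 1403 and remainder 4.
Monday + 4 days → Friday.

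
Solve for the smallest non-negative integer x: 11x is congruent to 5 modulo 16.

15

The inverse of 11 mod 16 is 3 (since 11·3 = 33 ≡ 1).
So x ≡ 3·5 = 15 ≡ 15 (mod 16).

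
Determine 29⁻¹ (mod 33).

33 = 1·29 + 4
29 = 7·4 + 1
4 = 4·1 + 0
Back-substituting gives 29·8 ≡ 1 (mod 33).

8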